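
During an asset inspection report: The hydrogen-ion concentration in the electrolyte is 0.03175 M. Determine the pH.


pH = −log10[H+]
pH = −log10(0.03175) = 1.5

1.5


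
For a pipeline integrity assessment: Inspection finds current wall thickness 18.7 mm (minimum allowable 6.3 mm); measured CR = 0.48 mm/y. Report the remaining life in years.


Apply the remaining-life relation: RL = (t_current − t_min) / CR
RL = (18.7 − 6.3) / 0.48 = 12.4 / 0.48 = 25.8 years

25.8 years


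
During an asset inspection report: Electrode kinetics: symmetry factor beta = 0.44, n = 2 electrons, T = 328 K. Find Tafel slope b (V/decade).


Apply the Tafel slope relation: b = 2.303*R*T/(beta*n*F)
Numerator: 2.303 * 8.314 * 328 = 6280.26
Denominator: 0.44 * 2 * 96485 = 84906.8
b = 6280.26 / 84906.8 = 0.074 V/decade

0.074 V/decade


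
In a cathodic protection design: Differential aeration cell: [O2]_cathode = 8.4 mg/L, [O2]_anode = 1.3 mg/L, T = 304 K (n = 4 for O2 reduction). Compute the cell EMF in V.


Apply the Nernst concentration-cell relation: E = (RT/nF)*ln(C_cathode/C_anode)
RT/nF = 8.314*304/(4*96485) = 0.00654883 V
ln(8.4/1.3) = 1.86587
E = 0.00654883 * 1.86587 = 0.01222 V

0.01222 V


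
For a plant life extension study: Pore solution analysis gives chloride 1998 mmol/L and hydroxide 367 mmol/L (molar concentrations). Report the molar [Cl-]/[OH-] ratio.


Threshold parameter = [Cl-] / [OH-] (molar basis; both in mmol/L, so units cancel)
Ratio = 1998 / 367 = 5.44

5.44


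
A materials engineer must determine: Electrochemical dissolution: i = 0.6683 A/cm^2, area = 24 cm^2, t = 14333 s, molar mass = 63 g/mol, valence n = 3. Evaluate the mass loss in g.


Apply Faraday's law: m = i*A*t*M / (n*F)
Total charge passed Q = i*A*t = 0.6683*24*14333 = 229889.8536 C
m = Q*M/(n*F) = 229889.8536*63/(3*96485) = 50.0356 g

50.0356 g


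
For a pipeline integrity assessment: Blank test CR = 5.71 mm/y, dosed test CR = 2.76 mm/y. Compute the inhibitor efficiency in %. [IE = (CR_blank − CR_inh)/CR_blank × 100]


Apply the inhibitor-efficiency definition: IE = (CR_blank − CR_inh)/CR_blank × 100
IE = (5.71 − 2.76) / 5.71 × 100
IE = 2.95 / 5.71 × 100 = 51.7 %

51.7 %


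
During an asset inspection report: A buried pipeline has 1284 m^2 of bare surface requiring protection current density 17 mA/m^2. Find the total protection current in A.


I = area * current density, then convert mA → A (÷1000)
I = 1284 * 17 / 1000 = 21.83 A

21.83 A


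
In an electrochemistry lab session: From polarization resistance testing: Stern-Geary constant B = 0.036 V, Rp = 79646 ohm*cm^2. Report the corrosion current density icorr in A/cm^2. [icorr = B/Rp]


Apply the Stern-Geary relation: icorr = B / Rp
icorr = 0.036 / 79646 = 4.52×10^-7 A/cm^2

4.52×10^-7 A/cm^2


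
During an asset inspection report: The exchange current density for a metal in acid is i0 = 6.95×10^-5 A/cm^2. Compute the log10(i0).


i0 = 6.95×10^-5 A/cm^2
log10(i0) = -4.158

-4.158


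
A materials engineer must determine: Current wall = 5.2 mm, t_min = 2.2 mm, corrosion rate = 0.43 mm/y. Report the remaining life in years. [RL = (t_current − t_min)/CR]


Apply the remaining-life relation: RL = (t_current − t_min) / CR
RL = (5.2 − 2.2) / 0.43 = 3.0 / 0.43 = 7.0 years

7.0 years


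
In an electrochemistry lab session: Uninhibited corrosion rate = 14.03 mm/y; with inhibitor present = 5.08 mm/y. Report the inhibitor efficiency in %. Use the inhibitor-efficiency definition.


Apply the inhibitor-efficiency definition: IE = (CR_blank − CR_inh)/CR_blank × 100
IE = (14.03 − 5.08) / 14.03 × 100
IE = 8.95 / 14.03 × 100 = 63.8 %

63.8 %


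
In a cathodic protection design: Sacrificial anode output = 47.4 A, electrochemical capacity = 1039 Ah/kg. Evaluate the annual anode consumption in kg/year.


Annual consumption = current * hours per year / capacity
Rate = 47.4 * 8760 / 1039 = 399.6 kg/year

399.6 kg/year


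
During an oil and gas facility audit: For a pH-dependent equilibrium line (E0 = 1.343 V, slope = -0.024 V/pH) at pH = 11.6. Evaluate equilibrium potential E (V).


Apply the Pourbaix line equation: E = E0 + slope*pH
E = 1.343 + (-0.024)*11.6 = 1.343 + (-0.2784) = 1.0646 V
Rounded to 3 decimal places: E = 1.065 V

1.065 V


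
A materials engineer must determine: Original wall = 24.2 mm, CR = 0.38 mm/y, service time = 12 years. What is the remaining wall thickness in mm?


Remaining wall = original − CR × time
t = 24.2 − 0.38*12 = 24.2 − 4.56 = 19.64 mm

19.64 mm


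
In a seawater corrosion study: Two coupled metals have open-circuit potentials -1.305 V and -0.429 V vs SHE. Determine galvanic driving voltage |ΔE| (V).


Driving voltage is the absolute potential difference.
|ΔE| = |-1.305 − (-0.429)| = 0.876 V

0.876 V


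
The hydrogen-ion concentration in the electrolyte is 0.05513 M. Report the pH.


pH = −log10[H+]
pH = −log10(0.05513) = 1.26

1.26


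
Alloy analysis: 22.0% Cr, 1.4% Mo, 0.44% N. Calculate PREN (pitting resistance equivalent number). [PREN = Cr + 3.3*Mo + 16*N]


Apply the PREN formula: PREN = Cr + 3.3*Mo + 16*N
PREN = 22.0 + 3.3*1.4 + 16*0.44
PREN = 22.0 + 4.62 + 7.04 = 33.66

33.66


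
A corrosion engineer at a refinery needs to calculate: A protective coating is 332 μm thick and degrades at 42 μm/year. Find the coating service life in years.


Service life = thickness / degradation rate
Life = 332 / 42 = 7.9 years

7.9 years


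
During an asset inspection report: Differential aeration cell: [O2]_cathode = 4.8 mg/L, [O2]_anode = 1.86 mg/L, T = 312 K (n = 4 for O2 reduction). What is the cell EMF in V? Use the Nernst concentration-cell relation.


Apply the Nernst concentration-cell relation: E = (RT/nF)*ln(C_cathode/C_anode)
RT/nF = 8.314*312/(4*96485) = 0.00672117 V
ln(4.8/1.86) = 0.94804
E = 0.00672117 * 0.94804 = 0.00637 V

0.00637 V


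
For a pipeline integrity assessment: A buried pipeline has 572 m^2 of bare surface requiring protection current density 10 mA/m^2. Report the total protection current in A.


I = area * current density, then convert mA → A (÷1000)
I = 572 * 10 / 1000 = 5.72 A

5.72 A


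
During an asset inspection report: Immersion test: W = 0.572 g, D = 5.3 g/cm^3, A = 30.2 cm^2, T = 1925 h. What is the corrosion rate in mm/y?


Apply the mm/y weight-loss relation: CR = 87600 * W / (D * A * T)
Numerator: 87600 * 0.572 = 50107.2
Denominator: 5.3 * 30.2 * 1925 = 308115.5
CR = 50107.2 / 308115.5 = 0.1626 mm/y

0.1626 mm/y


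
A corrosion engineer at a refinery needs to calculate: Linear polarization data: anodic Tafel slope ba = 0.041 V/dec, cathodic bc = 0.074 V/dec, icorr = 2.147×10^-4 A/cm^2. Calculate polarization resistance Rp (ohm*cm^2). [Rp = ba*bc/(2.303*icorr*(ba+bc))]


Apply the Stern-Geary equation: Rp = ba*bc / (2.303*icorr*(ba+bc))
ba*bc = 0.041*0.074 = 0.003034
ba+bc = 0.115; 2.303*icorr*(ba+bc) = 2.303*2.147×10^-4*0.115 = 5.6862221×10^-5
Rp = 0.003034 / 5.6862221×10^-5 = 53.4 ohm*cm^2

53.4 ohm*cm^2


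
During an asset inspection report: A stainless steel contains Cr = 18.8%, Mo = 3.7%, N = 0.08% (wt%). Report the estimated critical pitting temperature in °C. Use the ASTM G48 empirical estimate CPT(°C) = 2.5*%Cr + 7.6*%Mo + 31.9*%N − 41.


Apply the ASTM G48 empirical CPT estimate: CPT(°C) = 2.5*%Cr + 7.6*%Mo + 31.9*%N − 41
2.5*18.8 = 47; 7.6*3.7 = 28.12; 31.9*0.08 = 2.552
CPT = 47 + 28.12 + 2.552 − 41 = 36.672 °C
Rounded to 0.1 °C: CPT ≈ 36.7 °C

36.7 °C


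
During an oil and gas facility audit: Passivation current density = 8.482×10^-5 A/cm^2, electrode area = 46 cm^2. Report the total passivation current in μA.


I = i_pass * A, then convert A → μA (×10^6)
I = 8.482×10^-5 * 46 * 10^6 = 3901.72 μA

3901.72 μA


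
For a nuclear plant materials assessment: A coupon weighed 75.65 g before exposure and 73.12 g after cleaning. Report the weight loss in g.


Weight loss = initial − final
WL = 75.65 − 73.12 = 2.53 g

2.53 g


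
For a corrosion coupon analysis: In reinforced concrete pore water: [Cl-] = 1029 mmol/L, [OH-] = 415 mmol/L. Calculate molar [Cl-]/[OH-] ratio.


Threshold parameter = [Cl-] / [OH-] (molar basis; both in mmol/L, so units cancel)
Ratio = 1029 / 415 = 2.48

2.48


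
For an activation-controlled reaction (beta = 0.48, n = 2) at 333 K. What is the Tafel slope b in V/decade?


Apply the Tafel slope relation: b = 2.303*R*T/(beta*n*F)
Numerator: 2.303 * 8.314 * 333 = 6376.0
Denominator: 0.48 * 2 * 96485 = 92625.6
b = 6376.0 / 92625.6 = 0.0688 V/decade

0.0688 V/decade


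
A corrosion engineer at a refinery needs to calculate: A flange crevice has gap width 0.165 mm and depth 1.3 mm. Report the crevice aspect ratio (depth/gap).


Aspect ratio = depth / gap
Ratio = 1.3 / 0.165 = 7.9

7.9


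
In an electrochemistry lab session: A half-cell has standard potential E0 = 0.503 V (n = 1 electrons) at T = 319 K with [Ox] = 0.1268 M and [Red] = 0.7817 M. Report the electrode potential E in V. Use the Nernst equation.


Apply the Nernst equation: E = E0 + (RT/nF)*ln([Ox]/[Red])
Step 1: RT/nF = 8.314*319/(1*96485) = 0.02748786 V
Step 2: [Ox]/[Red] = 0.1268/0.7817 = 0.162211
Step 3: ln(0.162211) = -1.818857
Step 4: correction = 0.02748786 * -1.818857 = -0.05 V
E = 0.503 + -0.05 = 0.453 V

0.453 V


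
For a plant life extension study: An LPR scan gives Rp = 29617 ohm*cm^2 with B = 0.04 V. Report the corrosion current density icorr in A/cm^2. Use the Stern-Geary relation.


Apply the Stern-Geary relation: icorr = B / Rp
icorr = 0.04 / 29617 = 1.351×10^-6 A/cm^2

1.351×10^-6 A/cm^2


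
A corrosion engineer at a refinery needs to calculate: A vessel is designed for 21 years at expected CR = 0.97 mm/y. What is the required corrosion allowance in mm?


Corrosion allowance = CR × design life
CA = 0.97 * 21 = 20.37 mm

20.37 mm


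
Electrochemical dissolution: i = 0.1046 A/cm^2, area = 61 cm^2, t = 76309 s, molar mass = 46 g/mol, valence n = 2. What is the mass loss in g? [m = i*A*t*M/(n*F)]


Apply Faraday's law: m = i*A*t*M / (n*F)
Total charge passed Q = i*A*t = 0.1046*61*76309 = 486897.2054 C
m = Q*M/(n*F) = 486897.2054*46/(2*96485) = 116.0661 g

116.0661 g


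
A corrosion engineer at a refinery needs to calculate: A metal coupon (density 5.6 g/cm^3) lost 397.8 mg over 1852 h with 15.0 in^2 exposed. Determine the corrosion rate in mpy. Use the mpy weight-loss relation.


Apply the mpy weight-loss relation: CR = 534 * W / (D * A * T)
Numerator: 534 * 397.8 = 212425.2
Denominator: 5.6 * 15.0 * 1852 = 155568.0
CR = 212425.2 / 155568.0 = 1.3655 mpy

1.3655 mpy


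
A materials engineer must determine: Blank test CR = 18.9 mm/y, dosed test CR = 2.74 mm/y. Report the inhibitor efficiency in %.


Apply the inhibitor-efficiency definition: IE = (CR_blank − CR_inh)/CR_blank × 100
IE = (18.9 − 2.74) / 18.9 × 100
IE = 16.16 / 18.9 × 100 = 85.5 %

85.5 %


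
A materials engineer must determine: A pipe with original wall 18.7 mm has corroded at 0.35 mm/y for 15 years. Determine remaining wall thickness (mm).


Remaining wall = original − CR × time
t = 18.7 − 0.35*15 = 18.7 − 5.25 = 13.45 mm

13.45 mm


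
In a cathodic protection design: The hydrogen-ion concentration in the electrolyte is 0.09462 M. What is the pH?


pH = −log10[H+]
pH = −log10(0.09462) = 1.02

1.02


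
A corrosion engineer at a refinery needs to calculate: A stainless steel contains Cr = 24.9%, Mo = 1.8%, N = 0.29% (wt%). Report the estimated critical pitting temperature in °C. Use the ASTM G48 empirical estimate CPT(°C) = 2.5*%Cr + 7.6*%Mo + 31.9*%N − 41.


Apply the ASTM G48 empirical CPT estimate: CPT(°C) = 2.5*%Cr + 7.6*%Mo + 31.9*%N − 41
2.5*24.9 = 62.25; 7.6*1.8 = 13.68; 31.9*0.29 = 9.251
CPT = 62.25 + 13.68 + 9.251 − 41 = 44.181 °C
Rounded to 0.1 °C: CPT ≈ 44.2 °C

44.2 °C


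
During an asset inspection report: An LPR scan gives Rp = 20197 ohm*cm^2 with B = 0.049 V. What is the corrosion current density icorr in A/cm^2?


Apply the Stern-Geary relation: icorr = B / Rp
icorr = 0.049 / 20197 = 2.426×10^-6 A/cm^2

2.426×10^-6 A/cm^2


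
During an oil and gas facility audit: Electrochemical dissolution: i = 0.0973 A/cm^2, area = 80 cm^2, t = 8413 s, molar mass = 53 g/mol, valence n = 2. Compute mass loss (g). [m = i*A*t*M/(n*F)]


Apply Faraday's law: m = i*A*t*M / (n*F)
Total charge passed Q = i*A*t = 0.0973*80*8413 = 65486.792 C
m = Q*M/(n*F) = 65486.792*53/(2*96485) = 17.98622 g

17.98622 g


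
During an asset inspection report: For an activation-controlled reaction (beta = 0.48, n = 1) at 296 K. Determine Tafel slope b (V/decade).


Apply the Tafel slope relation: b = 2.303*R*T/(beta*n*F)
Numerator: 2.303 * 8.314 * 296 = 5667.55
Denominator: 0.48 * 1 * 96485 = 46312.8
b = 5667.55 / 46312.8 = 0.122 V/decade

0.122 V/decade


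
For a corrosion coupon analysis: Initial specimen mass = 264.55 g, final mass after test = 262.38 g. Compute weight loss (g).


Weight loss = initial − final
WL = 264.55 − 262.38 = 2.17 g

2.17 g


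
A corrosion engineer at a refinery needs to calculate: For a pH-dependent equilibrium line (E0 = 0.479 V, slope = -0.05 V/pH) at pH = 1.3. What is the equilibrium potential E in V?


Apply the Pourbaix line equation: E = E0 + slope*pH
E = 0.479 + (-0.05)*1.3 = 0.479 + (-0.065) = 0.414 V
Rounded to 3 decimal places: E = 0.414 V

0.414 V


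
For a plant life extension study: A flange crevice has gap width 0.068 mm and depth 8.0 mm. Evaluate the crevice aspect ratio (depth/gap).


Aspect ratio = depth / gap
Ratio = 8.0 / 0.068 = 117.6

117.6


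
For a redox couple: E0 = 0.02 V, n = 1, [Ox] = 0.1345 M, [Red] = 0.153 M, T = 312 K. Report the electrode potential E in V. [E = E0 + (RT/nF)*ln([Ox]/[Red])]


Apply the Nernst equation: E = E0 + (RT/nF)*ln([Ox]/[Red])
Step 1: RT/nF = 8.314*312/(1*96485) = 0.02688468 V
Step 2: [Ox]/[Red] = 0.1345/0.153 = 0.879085
Step 3: ln(0.879085) = -0.128874
Step 4: correction = 0.02688468 * -0.128874 = -0.003 V
E = 0.02 + -0.003 = 0.017 V

0.017 V


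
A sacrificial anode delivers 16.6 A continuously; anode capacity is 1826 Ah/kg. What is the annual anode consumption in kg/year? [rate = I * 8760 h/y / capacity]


Annual consumption = current * hours per year / capacity
Rate = 16.6 * 8760 / 1826 = 79.6 kg/year

79.6 kg/year


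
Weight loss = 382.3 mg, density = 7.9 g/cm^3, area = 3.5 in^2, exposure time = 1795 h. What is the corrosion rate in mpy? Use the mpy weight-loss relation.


Apply the mpy weight-loss relation: CR = 534 * W / (D * A * T)
Numerator: 534 * 382.3 = 204148.2
Denominator: 7.9 * 3.5 * 1795 = 49631.75
CR = 204148.2 / 49631.75 = 4.113 mpy

4.113 mpy


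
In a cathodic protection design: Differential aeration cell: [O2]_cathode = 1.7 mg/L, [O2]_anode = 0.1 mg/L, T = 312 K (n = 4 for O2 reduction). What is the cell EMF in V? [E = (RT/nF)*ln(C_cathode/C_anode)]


Apply the Nernst concentration-cell relation: E = (RT/nF)*ln(C_cathode/C_anode)
RT/nF = 8.314*312/(4*96485) = 0.00672117 V
ln(1.7/0.1) = 2.83321
E = 0.00672117 * 2.83321 = 0.01904 V

0.01904 V


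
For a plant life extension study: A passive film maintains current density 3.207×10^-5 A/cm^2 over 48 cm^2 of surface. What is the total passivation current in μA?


I = i_pass * A, then convert A → μA (×10^6)
I = 3.207×10^-5 * 48 * 10^6 = 1539.36 μA

1539.36 μA


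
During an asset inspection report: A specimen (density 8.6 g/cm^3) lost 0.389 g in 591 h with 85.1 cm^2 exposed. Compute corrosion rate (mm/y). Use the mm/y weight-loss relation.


Apply the mm/y weight-loss relation: CR = 87600 * W / (D * A * T)
Numerator: 87600 * 0.389 = 34076.4
Denominator: 8.6 * 85.1 * 591 = 432529.26
CR = 34076.4 / 432529.26 = 0.0788 mm/y

0.0788 mm/y


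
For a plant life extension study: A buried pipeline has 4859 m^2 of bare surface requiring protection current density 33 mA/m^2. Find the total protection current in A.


I = area * current density, then convert mA → A (÷1000)
I = 4859 * 33 / 1000 = 160.35 A

160.35 A


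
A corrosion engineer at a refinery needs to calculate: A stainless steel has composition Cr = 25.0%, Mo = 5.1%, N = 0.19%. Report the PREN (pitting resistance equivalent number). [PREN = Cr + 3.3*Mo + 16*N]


Apply the PREN formula: PREN = Cr + 3.3*Mo + 16*N
PREN = 25.0 + 3.3*5.1 + 16*0.19
PREN = 25.0 + 16.83 + 3.04 = 44.87

44.87


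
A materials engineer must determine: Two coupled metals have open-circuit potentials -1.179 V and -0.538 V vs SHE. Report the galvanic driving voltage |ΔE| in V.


Driving voltage is the absolute potential difference.
|ΔE| = |-1.179 − (-0.538)| = 0.641 V

0.641 V


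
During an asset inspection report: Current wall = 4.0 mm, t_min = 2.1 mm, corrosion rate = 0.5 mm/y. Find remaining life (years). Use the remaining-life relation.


Apply the remaining-life relation: RL = (t_current − t_min) / CR
RL = (4.0 − 2.1) / 0.5 = 1.9 / 0.5 = 3.8 years

3.8 years


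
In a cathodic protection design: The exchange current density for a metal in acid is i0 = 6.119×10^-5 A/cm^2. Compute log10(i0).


i0 = 6.119×10^-5 A/cm^2
log10(i0) = -4.213

-4.213


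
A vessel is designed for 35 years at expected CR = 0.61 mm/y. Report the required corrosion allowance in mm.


Corrosion allowance = CR × design life
CA = 0.61 * 35 = 21.35 mm

21.35 mm


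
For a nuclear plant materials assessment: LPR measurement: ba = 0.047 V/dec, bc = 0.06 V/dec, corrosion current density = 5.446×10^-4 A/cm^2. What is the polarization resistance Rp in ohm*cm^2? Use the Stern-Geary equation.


Apply the Stern-Geary equation: Rp = ba*bc / (2.303*icorr*(ba+bc))
ba*bc = 0.047*0.06 = 0.00282
ba+bc = 0.107; 2.303*icorr*(ba+bc) = 2.303*5.446×10^-4*0.107 = 1.3420088×10^-4
Rp = 0.00282 / 1.3420088×10^-4 = 21.01 ohm*cm^2

21.01 ohm*cm^2


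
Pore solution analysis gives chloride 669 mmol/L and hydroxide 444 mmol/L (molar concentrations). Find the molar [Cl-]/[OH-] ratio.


Threshold parameter = [Cl-] / [OH-] (molar basis; both in mmol/L, so units cancel)
Ratio = 669 / 444 = 1.51

1.51


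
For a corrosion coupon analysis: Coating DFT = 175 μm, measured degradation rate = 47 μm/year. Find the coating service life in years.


Service life = thickness / degradation rate
Life = 175 / 47 = 3.7 years

3.7 years


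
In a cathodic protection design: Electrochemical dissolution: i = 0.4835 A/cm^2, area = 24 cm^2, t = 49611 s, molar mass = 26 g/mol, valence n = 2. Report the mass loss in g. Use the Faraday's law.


Apply Faraday's law: m = i*A*t*M / (n*F)
Total charge passed Q = i*A*t = 0.4835*24*49611 = 575686.044 C
m = Q*M/(n*F) = 575686.044*26/(2*96485) = 77.5656 g

77.5656 g


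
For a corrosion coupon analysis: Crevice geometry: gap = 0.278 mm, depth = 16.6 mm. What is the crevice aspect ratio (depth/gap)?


Aspect ratio = depth / gap
Ratio = 16.6 / 0.278 = 59.7

59.7


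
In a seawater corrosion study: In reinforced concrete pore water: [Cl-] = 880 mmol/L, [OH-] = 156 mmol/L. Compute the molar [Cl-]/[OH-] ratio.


Threshold parameter = [Cl-] / [OH-] (molar basis; both in mmol/L, so units cancel)
Ratio = 880 / 156 = 5.64

5.64


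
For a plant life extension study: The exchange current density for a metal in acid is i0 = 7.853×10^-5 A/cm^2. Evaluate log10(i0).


i0 = 7.853×10^-5 A/cm^2
log10(i0) = -4.105

-4.105


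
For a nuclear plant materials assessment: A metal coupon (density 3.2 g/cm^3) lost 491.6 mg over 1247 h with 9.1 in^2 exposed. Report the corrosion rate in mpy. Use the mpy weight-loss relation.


Apply the mpy weight-loss relation: CR = 534 * W / (D * A * T)
Numerator: 534 * 491.6 = 262514.4
Denominator: 3.2 * 9.1 * 1247 = 36312.64
CR = 262514.4 / 36312.64 = 7.229 mpy

7.229 mpy


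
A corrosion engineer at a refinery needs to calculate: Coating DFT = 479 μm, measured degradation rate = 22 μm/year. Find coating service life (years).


Service life = thickness / degradation rate
Life = 479 / 22 = 21.8 years

21.8 years


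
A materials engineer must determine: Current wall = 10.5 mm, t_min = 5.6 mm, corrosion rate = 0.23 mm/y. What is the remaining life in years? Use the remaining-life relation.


Apply the remaining-life relation: RL = (t_current − t_min) / CR
RL = (10.5 − 5.6) / 0.23 = 4.9 / 0.23 = 21.3 years

21.3 years


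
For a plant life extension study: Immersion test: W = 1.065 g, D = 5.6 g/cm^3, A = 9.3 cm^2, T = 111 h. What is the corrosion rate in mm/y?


Apply the mm/y weight-loss relation: CR = 87600 * W / (D * A * T)
Numerator: 87600 * 1.065 = 93294.0
Denominator: 5.6 * 9.3 * 111 = 5780.88
CR = 93294.0 / 5780.88 = 16.1384 mm/y

16.1384 mm/y


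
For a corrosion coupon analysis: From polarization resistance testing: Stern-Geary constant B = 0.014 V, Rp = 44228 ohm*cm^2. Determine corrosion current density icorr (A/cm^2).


Apply the Stern-Geary relation: icorr = B / Rp
icorr = 0.014 / 44228 = 3.165×10^-7 A/cm^2

3.165×10^-7 A/cm^2


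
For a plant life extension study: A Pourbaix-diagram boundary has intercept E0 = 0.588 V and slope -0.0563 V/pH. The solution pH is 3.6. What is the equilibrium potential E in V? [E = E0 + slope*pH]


Apply the Pourbaix line equation: E = E0 + slope*pH
E = 0.588 + (-0.0563)*3.6 = 0.588 + (-0.20268) = 0.38532 V
Rounded to 3 decimal places: E = 0.385 V

0.385 V


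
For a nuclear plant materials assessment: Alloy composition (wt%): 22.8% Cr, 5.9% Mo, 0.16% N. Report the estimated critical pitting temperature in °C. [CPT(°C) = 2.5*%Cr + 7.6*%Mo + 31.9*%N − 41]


Apply the ASTM G48 empirical CPT estimate: CPT(°C) = 2.5*%Cr + 7.6*%Mo + 31.9*%N − 41
2.5*22.8 = 57; 7.6*5.9 = 44.84; 31.9*0.16 = 5.104
CPT = 57 + 44.84 + 5.104 − 41 = 65.944 °C
Rounded to 0.1 °C: CPT ≈ 65.9 °C

65.9 °C


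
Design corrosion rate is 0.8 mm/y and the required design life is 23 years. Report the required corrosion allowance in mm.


Corrosion allowance = CR × design life
CA = 0.8 * 23 = 18.4 mm

18.4 mm


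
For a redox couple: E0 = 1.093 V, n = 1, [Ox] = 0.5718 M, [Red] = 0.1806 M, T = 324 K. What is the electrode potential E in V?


Apply the Nernst equation: E = E0 + (RT/nF)*ln([Ox]/[Red])
Step 1: RT/nF = 8.314*324/(1*96485) = 0.0279187 V
Step 2: [Ox]/[Red] = 0.5718/0.1806 = 3.166113
Step 3: ln(3.166113) = 1.152505
Step 4: correction = 0.0279187 * 1.152505 = 0.032 V
E = 1.093 + 0.032 = 1.125 V

1.125 V


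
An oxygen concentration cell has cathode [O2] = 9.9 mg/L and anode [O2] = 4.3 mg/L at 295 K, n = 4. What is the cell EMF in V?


Apply the Nernst concentration-cell relation: E = (RT/nF)*ln(C_cathode/C_anode)
RT/nF = 8.314*295/(4*96485) = 0.00635495 V
ln(9.9/4.3) = 0.83392
E = 0.00635495 * 0.83392 = 0.0053 V

0.0053 V


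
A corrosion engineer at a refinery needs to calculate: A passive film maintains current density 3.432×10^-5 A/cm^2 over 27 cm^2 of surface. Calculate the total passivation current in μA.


I = i_pass * A, then convert A → μA (×10^6)
I = 3.432×10^-5 * 27 * 10^6 = 926.64 μA

926.64 μA


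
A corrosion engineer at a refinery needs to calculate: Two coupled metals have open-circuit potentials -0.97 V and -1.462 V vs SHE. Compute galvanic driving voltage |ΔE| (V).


Driving voltage is the absolute potential difference.
|ΔE| = |-0.97 − (-1.462)| = 0.492 V

0.492 V


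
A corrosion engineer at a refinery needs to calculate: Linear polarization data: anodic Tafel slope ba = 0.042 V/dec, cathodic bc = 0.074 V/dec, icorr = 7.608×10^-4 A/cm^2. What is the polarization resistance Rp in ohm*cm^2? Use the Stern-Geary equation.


Apply the Stern-Geary equation: Rp = ba*bc / (2.303*icorr*(ba+bc))
ba*bc = 0.042*0.074 = 0.003108
ba+bc = 0.116; 2.303*icorr*(ba+bc) = 2.303*7.608×10^-4*0.116 = 2.032462×10^-4
Rp = 0.003108 / 2.032462×10^-4 = 15.3 ohm*cm^2

15.3 ohm*cm^2


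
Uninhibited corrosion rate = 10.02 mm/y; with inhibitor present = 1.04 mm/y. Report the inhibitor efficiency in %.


Apply the inhibitor-efficiency definition: IE = (CR_blank − CR_inh)/CR_blank × 100
IE = (10.02 − 1.04) / 10.02 × 100
IE = 8.98 / 10.02 × 100 = 89.6 %

89.6 %


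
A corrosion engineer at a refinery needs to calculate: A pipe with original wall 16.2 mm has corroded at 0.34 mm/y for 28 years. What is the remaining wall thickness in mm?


Remaining wall = original − CR × time
t = 16.2 − 0.34*28 = 16.2 − 9.52 = 6.68 mm

6.68 mm


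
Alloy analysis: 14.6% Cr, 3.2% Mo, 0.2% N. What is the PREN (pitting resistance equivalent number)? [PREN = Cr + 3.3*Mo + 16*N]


Apply the PREN formula: PREN = Cr + 3.3*Mo + 16*N
PREN = 14.6 + 3.3*3.2 + 16*0.2
PREN = 14.6 + 10.56 + 3.2 = 28.36

28.36


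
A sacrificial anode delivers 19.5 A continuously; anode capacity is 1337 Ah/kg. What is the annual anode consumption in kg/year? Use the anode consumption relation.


Annual consumption = current * hours per year / capacity
Rate = 19.5 * 8760 / 1337 = 127.8 kg/year

127.8 kg/year


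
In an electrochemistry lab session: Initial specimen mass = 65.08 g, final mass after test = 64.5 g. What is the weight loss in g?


Weight loss = initial − final
WL = 65.08 − 64.5 = 0.58 g

0.58 g


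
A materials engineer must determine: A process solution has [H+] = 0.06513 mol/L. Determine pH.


pH = −log10[H+]
pH = −log10(0.06513) = 1.19

1.19


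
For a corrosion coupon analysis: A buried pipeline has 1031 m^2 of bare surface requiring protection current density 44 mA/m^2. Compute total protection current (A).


I = area * current density, then convert mA → A (÷1000)
I = 1031 * 44 / 1000 = 45.36 A

45.36 A


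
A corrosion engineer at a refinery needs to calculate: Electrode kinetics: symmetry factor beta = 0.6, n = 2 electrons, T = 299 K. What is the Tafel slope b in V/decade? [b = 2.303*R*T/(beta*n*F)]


Apply the Tafel slope relation: b = 2.303*R*T/(beta*n*F)
Numerator: 2.303 * 8.314 * 299 = 5725.0
Denominator: 0.6 * 2 * 96485 = 115782.0
b = 5725.0 / 115782.0 = 0.049 V/decade

0.049 V/decade


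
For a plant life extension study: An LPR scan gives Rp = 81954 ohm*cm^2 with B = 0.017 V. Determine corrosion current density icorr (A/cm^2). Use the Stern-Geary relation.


Apply the Stern-Geary relation: icorr = B / Rp
icorr = 0.017 / 81954 = 2.074×10^-7 A/cm^2

2.074×10^-7 A/cm^2


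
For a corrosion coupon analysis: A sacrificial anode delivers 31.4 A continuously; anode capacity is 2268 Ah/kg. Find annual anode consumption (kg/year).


Annual consumption = current * hours per year / capacity
Rate = 31.4 * 8760 / 2268 = 121.3 kg/year

121.3 kg/year


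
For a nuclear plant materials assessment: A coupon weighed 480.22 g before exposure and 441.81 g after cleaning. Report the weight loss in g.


Weight loss = initial − final
WL = 480.22 − 441.81 = 38.41 g

38.41 g


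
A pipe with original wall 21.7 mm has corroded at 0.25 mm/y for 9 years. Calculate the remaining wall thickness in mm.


Remaining wall = original − CR × time
t = 21.7 − 0.25*9 = 21.7 − 2.25 = 19.45 mm

19.45 mm


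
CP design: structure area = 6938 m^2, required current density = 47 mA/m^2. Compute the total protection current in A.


I = area * current density, then convert mA → A (÷1000)
I = 6938 * 47 / 1000 = 326.09 A

326.09 A


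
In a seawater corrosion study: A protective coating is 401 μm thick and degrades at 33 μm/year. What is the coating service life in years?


Service life = thickness / degradation rate
Life = 401 / 33 = 12.2 years

12.2 years


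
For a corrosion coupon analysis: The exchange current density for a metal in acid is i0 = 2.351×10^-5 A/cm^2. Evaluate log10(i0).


i0 = 2.351×10^-5 A/cm^2
log10(i0) = -4.629

-4.629


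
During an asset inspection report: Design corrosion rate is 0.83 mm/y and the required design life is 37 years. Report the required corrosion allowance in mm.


Corrosion allowance = CR × design life
CA = 0.83 * 37 = 30.71 mm

30.71 mm


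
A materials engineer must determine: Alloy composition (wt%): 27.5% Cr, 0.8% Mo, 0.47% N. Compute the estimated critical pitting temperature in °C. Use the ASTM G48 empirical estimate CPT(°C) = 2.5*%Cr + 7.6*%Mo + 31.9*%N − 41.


Apply the ASTM G48 empirical CPT estimate: CPT(°C) = 2.5*%Cr + 7.6*%Mo + 31.9*%N − 41
2.5*27.5 = 68.75; 7.6*0.8 = 6.08; 31.9*0.47 = 14.993
CPT = 68.75 + 6.08 + 14.993 − 41 = 48.823 °C
Rounded to 0.1 °C: CPT ≈ 48.8 °C

48.8 °C


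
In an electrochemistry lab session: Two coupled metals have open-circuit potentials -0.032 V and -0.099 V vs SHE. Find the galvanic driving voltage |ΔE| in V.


Driving voltage is the absolute potential difference.
|ΔE| = |-0.032 − (-0.099)| = 0.067 V

0.067 V


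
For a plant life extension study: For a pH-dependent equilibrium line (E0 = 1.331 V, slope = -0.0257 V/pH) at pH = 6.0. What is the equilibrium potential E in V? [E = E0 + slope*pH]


Apply the Pourbaix line equation: E = E0 + slope*pH
E = 1.331 + (-0.0257)*6.0 = 1.331 + (-0.1542) = 1.1768 V
Rounded to 3 decimal places: E = 1.177 V

1.177 V


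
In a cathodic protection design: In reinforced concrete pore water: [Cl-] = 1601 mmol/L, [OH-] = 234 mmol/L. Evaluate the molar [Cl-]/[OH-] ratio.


Threshold parameter = [Cl-] / [OH-] (molar basis; both in mmol/L, so units cancel)
Ratio = 1601 / 234 = 6.84

6.84


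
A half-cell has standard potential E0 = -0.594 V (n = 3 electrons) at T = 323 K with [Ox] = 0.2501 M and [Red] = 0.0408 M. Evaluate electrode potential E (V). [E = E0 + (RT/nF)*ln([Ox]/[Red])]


Apply the Nernst equation: E = E0 + (RT/nF)*ln([Ox]/[Red])
Step 1: RT/nF = 8.314*323/(3*96485) = 0.00927751 V
Step 2: [Ox]/[Red] = 0.2501/0.0408 = 6.129902
Step 3: ln(6.129902) = 1.813179
Step 4: correction = 0.00927751 * 1.813179 = 0.017 V
E = -0.594 + 0.017 = -0.577 V

-0.577 V


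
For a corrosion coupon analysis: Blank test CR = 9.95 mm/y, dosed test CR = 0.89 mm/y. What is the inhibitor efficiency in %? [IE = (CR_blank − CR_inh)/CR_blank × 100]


Apply the inhibitor-efficiency definition: IE = (CR_blank − CR_inh)/CR_blank × 100
IE = (9.95 − 0.89) / 9.95 × 100
IE = 9.06 / 9.95 × 100 = 91.1 %

91.1 %


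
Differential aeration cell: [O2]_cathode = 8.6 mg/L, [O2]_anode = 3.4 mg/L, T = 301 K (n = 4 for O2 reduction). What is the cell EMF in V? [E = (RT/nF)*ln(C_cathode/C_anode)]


Apply the Nernst concentration-cell relation: E = (RT/nF)*ln(C_cathode/C_anode)
RT/nF = 8.314*301/(4*96485) = 0.0064842 V
ln(8.6/3.4) = 0.92799
E = 0.0064842 * 0.92799 = 0.00602 V

0.00602 V


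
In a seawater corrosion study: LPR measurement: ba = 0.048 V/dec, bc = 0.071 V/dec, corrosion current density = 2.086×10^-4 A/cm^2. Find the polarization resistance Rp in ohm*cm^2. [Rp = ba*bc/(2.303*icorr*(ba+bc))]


Apply the Stern-Geary equation: Rp = ba*bc / (2.303*icorr*(ba+bc))
ba*bc = 0.048*0.071 = 0.003408
ba+bc = 0.119; 2.303*icorr*(ba+bc) = 2.303*2.086×10^-4*0.119 = 5.716829×10^-5
Rp = 0.003408 / 5.716829×10^-5 = 59.61 ohm*cm^2

59.61 ohm*cm^2


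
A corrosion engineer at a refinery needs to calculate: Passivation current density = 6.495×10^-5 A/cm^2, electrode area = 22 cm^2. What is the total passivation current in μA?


I = i_pass * A, then convert A → μA (×10^6)
I = 6.495×10^-5 * 22 * 10^6 = 1428.9 μA

1428.9 μA


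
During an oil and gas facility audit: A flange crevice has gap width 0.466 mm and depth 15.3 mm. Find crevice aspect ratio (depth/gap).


Aspect ratio = depth / gap
Ratio = 15.3 / 0.466 = 32.8

32.8


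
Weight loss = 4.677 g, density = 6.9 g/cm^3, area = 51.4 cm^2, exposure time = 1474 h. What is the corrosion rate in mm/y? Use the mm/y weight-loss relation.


Apply the mm/y weight-loss relation: CR = 87600 * W / (D * A * T)
Numerator: 87600 * 4.677 = 409705.2
Denominator: 6.9 * 51.4 * 1474 = 522768.84
CR = 409705.2 / 522768.84 = 0.783722 mm/y

0.783722 mm/y


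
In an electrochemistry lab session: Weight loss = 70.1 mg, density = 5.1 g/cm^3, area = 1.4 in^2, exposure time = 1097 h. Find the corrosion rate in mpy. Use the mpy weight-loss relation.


Apply the mpy weight-loss relation: CR = 534 * W / (D * A * T)
Numerator: 534 * 70.1 = 37433.4
Denominator: 5.1 * 1.4 * 1097 = 7832.58
CR = 37433.4 / 7832.58 = 4.779 mpy

4.779 mpy


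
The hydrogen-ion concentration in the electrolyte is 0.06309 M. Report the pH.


pH = −log10[H+]
pH = −log10(0.06309) = 1.2

1.2


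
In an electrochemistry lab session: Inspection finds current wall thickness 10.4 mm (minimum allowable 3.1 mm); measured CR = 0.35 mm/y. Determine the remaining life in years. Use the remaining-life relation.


Apply the remaining-life relation: RL = (t_current − t_min) / CR
RL = (10.4 − 3.1) / 0.35 = 7.3 / 0.35 = 20.9 years

20.9 years


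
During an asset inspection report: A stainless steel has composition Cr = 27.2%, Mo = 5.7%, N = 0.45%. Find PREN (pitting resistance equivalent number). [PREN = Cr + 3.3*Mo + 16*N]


Apply the PREN formula: PREN = Cr + 3.3*Mo + 16*N
PREN = 27.2 + 3.3*5.7 + 16*0.45
PREN = 27.2 + 18.81 + 7.2 = 53.21

53.21


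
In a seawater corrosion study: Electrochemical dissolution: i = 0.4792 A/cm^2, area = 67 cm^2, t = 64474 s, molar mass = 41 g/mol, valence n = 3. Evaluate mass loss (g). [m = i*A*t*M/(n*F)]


Apply Faraday's law: m = i*A*t*M / (n*F)
Total charge passed Q = i*A*t = 0.4792*67*64474 = 2070028.0336 C
m = Q*M/(n*F) = 2070028.0336*41/(3*96485) = 293.21 g

293.21 g


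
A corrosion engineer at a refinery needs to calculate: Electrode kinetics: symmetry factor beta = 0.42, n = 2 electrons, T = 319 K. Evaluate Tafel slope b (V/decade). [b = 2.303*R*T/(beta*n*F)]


Apply the Tafel slope relation: b = 2.303*R*T/(beta*n*F)
Numerator: 2.303 * 8.314 * 319 = 6107.94
Denominator: 0.42 * 2 * 96485 = 81047.4
b = 6107.94 / 81047.4 = 0.0754 V/decade

0.0754 V/decade


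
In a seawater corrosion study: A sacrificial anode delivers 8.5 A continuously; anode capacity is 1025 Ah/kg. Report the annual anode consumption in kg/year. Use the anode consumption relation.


Annual consumption = current * hours per year / capacity
Rate = 8.5 * 8760 / 1025 = 72.6 kg/year

72.6 kg/year


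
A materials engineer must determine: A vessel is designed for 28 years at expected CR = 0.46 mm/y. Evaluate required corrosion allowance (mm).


Corrosion allowance = CR × design life
CA = 0.46 * 28 = 12.88 mm

12.88 mm


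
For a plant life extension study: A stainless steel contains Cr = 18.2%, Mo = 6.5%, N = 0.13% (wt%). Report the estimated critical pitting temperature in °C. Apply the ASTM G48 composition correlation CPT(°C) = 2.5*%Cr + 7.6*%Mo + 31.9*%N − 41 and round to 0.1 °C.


Apply the ASTM G48 empirical CPT estimate: CPT(°C) = 2.5*%Cr + 7.6*%Mo + 31.9*%N − 41
2.5*18.2 = 45.5; 7.6*6.5 = 49.4; 31.9*0.13 = 4.147
CPT = 45.5 + 49.4 + 4.147 − 41 = 58.047 °C
Rounded to 0.1 °C: CPT ≈ 58.0 °C

58.0 °C


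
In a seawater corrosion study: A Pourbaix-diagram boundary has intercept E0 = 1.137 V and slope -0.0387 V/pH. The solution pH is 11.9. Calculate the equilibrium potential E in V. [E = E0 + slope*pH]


Apply the Pourbaix line equation: E = E0 + slope*pH
E = 1.137 + (-0.0387)*11.9 = 1.137 + (-0.46053) = 0.67647 V
Rounded to 3 decimal places: E = 0.676 V

0.676 V


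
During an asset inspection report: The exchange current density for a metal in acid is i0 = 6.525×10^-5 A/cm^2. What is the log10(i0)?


i0 = 6.525×10^-5 A/cm^2
log10(i0) = -4.185

-4.185


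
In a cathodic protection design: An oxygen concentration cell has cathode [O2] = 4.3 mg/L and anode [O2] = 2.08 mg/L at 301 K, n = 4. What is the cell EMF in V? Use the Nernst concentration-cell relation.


Apply the Nernst concentration-cell relation: E = (RT/nF)*ln(C_cathode/C_anode)
RT/nF = 8.314*301/(4*96485) = 0.0064842 V
ln(4.3/2.08) = 0.72625
E = 0.0064842 * 0.72625 = 0.00471 V

0.00471 V


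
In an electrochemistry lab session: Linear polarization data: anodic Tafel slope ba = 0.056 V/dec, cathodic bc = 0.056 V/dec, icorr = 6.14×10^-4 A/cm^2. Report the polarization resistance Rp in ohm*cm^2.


Apply the Stern-Geary equation: Rp = ba*bc / (2.303*icorr*(ba+bc))
ba*bc = 0.056*0.056 = 0.003136
ba+bc = 0.112; 2.303*icorr*(ba+bc) = 2.303*6.14×10^-4*0.112 = 1.583727×10^-4
Rp = 0.003136 / 1.583727×10^-4 = 19.8 ohm*cm^2

19.8 ohm*cm^2


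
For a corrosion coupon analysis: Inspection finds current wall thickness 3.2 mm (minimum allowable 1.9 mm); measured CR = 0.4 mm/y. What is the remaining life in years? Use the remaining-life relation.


Apply the remaining-life relation: RL = (t_current − t_min) / CR
RL = (3.2 − 1.9) / 0.4 = 1.3 / 0.4 = 3.3 years

3.3 years


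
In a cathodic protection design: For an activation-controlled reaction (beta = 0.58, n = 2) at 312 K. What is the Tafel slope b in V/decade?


Apply the Tafel slope relation: b = 2.303*R*T/(beta*n*F)
Numerator: 2.303 * 8.314 * 312 = 5973.91
Denominator: 0.58 * 2 * 96485 = 111922.6
b = 5973.91 / 111922.6 = 0.0534 V/decade

0.0534 V/decade


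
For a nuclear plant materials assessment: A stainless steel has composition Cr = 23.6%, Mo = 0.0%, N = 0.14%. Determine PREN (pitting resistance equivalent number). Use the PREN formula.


Apply the PREN formula: PREN = Cr + 3.3*Mo + 16*N
PREN = 23.6 + 3.3*0.0 + 16*0.14
PREN = 23.6 + 0.0 + 2.24 = 25.84

25.84


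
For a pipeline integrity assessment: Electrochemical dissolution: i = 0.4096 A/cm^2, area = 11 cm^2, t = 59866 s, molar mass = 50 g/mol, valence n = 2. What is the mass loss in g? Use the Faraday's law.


Apply Faraday's law: m = i*A*t*M / (n*F)
Total charge passed Q = i*A*t = 0.4096*11*59866 = 269732.2496 C
m = Q*M/(n*F) = 269732.2496*50/(2*96485) = 69.89 g

69.89 g


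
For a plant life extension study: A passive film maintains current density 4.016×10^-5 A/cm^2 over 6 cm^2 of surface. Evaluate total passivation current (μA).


I = i_pass * A, then convert A → μA (×10^6)
I = 4.016×10^-5 * 6 * 10^6 = 240.96 μA

240.96 μA


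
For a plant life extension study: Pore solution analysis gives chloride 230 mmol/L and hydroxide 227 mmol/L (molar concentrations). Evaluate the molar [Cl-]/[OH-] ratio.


Threshold parameter = [Cl-] / [OH-] (molar basis; both in mmol/L, so units cancel)
Ratio = 230 / 227 = 1.01

1.01


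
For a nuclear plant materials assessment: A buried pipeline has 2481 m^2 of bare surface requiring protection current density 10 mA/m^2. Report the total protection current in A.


I = area * current density, then convert mA → A (÷1000)
I = 2481 * 10 / 1000 = 24.81 A

24.81 A


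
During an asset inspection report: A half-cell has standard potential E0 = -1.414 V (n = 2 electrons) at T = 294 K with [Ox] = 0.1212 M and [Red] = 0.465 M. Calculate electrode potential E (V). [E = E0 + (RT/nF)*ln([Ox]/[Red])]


Apply the Nernst equation: E = E0 + (RT/nF)*ln([Ox]/[Red])
Step 1: RT/nF = 8.314*294/(2*96485) = 0.01266682 V
Step 2: [Ox]/[Red] = 0.1212/0.465 = 0.260645
Step 3: ln(0.260645) = -1.344596
Step 4: correction = 0.01266682 * -1.344596 = -0.017 V
E = -1.414 + -0.017 = -1.431 V

-1.431 V


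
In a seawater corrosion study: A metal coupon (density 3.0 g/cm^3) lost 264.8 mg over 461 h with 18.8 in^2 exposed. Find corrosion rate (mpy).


Apply the mpy weight-loss relation: CR = 534 * W / (D * A * T)
Numerator: 534 * 264.8 = 141403.2
Denominator: 3.0 * 18.8 * 461 = 26000.4
CR = 141403.2 / 26000.4 = 5.4385 mpy

5.4385 mpy


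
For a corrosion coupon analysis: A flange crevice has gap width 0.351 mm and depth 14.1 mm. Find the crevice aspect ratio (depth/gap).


Aspect ratio = depth / gap
Ratio = 14.1 / 0.351 = 40.2

40.2


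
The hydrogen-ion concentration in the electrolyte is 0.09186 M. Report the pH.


pH = −log10[H+]
pH = −log10(0.09186) = 1.04

1.04
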